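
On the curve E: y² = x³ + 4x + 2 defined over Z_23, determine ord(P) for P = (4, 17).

2P: tangent at (4, 17): λ = (3·4² + 4)/(2·17) ≡ 6/11. 11⁻¹ ≡ 21 (mod 23) since 11·21 = 231 ≡ 1, so λ ≡ 6·21 ≡ 11.
  x = λ² - 4 - 4 = 121 - 8 ≡ 21; y = λ·(4 - 21) - 17 ≡ 3. → (21, 3)
3P: (21, 3) + (4, 17). λ = (17 - 3)/(4 - 21) ≡ 14/6 mod 23. 6⁻¹ ≡ 4 (mod 23) since 6·4 = 24 ≡ 1, so λ ≡ 10.
  x = λ² - 21 - 4 = 100 - 25 ≡ 6; y = λ·(21 - 6) - 3 ≡ 9. → (6, 9)
4P: (6, 9) + (4, 17). λ = (17 - 9)/(4 - 6) ≡ 8/21 mod 23. 21⁻¹ ≡ 11 (mod 23), so λ ≡ 19.
  x = λ² - 6 - 4 = 361 - 10 ≡ 6; y = λ·(6 - 6) - 9 ≡ 14. → (6, 14)
5P: (6, 14) + (4, 17). λ = (17 - 14)/(4 - 6) ≡ 3/21 mod 23. 21⁻¹ ≡ 11 (mod 23), so λ ≡ 10.
  x = λ² - 6 - 4 = 100 - 10 ≡ 21; y = λ·(6 - 21) - 14 ≡ 20. → (21, 20)
6P: (21, 20) + (4, 17). λ = (17 - 20)/(4 - 21) ≡ 20/6 mod 23. 6⁻¹ ≡ 4 (mod 23), so λ ≡ 11.
  x = λ² - 21 - 4 = 121 - 25 ≡ 4; y = λ·(21 - 4) - 20 ≡ 6. → (4, 6)
7P: (4, 6) + (4, 17): same x and y₁ ≡ -y₂, so the sum is O.
7P = O, so the order is 7.

7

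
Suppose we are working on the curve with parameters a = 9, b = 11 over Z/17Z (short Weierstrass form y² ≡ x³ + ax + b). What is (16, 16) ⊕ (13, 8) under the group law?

(16, 16) + (13, 8). λ = (8 - 16)/(13 - 16) ≡ 9/14 mod 17. 14⁻¹ ≡ 11 (mod 17), so λ ≡ 14.
  x = λ² - 16 - 13 = 196 - 29 ≡ 14; y = λ·(16 - 14) - 16 ≡ 12. → (14, 12)

(14, 12)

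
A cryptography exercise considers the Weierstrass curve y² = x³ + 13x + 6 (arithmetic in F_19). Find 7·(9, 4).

Write P = (9, 4).
Repeated addition: build up to 7P.
2P: tangent at (9, 4): λ = (3·9² + 13)/(2·4) ≡ 9/8. 8⁻¹ ≡ 12 (mod 19) since 8·12 = 96 ≡ 1, so λ ≡ 9·12 ≡ 13.
  x = λ² - 9 - 9 = 169 - 18 ≡ 18; y = λ·(9 - 18) - 4 ≡ 12. → (18, 12)
3P: (18, 12) + (9, 4). λ = (4 - 12)/(9 - 18) ≡ 11/10 mod 19. 10⁻¹ ≡ 2 (mod 19) since 10·2 = 20 ≡ 1, so λ ≡ 3.
  x = λ² - 18 - 9 = 9 - 27 ≡ 1; y = λ·(18 - 1) - 12 ≡ 1. → (1, 1)
4P: (1, 1) + (9, 4). λ = (4 - 1)/(9 - 1) ≡ 3/8 mod 19. 8⁻¹ ≡ 12 (mod 19), so λ ≡ 17.
  x = λ² - 1 - 9 = 289 - 10 ≡ 13; y = λ·(1 - 13) - 1 ≡ 4. → (13, 4)
5P: (13, 4) + (9, 4). λ = (4 - 4)/(9 - 13) ≡ 0/15 mod 19. 15⁻¹ ≡ 14 (mod 19), so λ ≡ 0.
  x = λ² - 13 - 9 = 0 - 22 ≡ 16; y = λ·(13 - 16) - 4 ≡ 15. → (16, 15)
6P: (16, 15) + (9, 4). λ = (4 - 15)/(9 - 16) ≡ 8/12 mod 19. 12⁻¹ ≡ 8 (mod 19), so λ ≡ 7.
  x = λ² - 16 - 9 = 49 - 25 ≡ 5; y = λ·(16 - 5) - 15 ≡ 5. → (5, 5)
7P: (5, 5) + (9, 4). λ = (4 - 5)/(9 - 5) ≡ 18/4 mod 19. 4⁻¹ ≡ 5 (mod 19), so λ ≡ 14.
  x = λ² - 5 - 9 = 196 - 14 ≡ 11; y = λ·(5 - 11) - 5 ≡ 6. → (11, 6)

(11, 6)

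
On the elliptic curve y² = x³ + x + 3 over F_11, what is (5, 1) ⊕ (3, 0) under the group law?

(6, 4)

(5, 1) + (3, 0). λ = (0 - 1)/(3 - 5) ≡ 10/9 mod 11. 9⁻¹ ≡ 5 (mod 11) since 9·5 = 45 ≡ 1, so λ ≡ 6.
  x = λ² - 5 - 3 = 36 - 8 ≡ 6; y = λ·(5 - 6) - 1 ≡ 4. → (6, 4)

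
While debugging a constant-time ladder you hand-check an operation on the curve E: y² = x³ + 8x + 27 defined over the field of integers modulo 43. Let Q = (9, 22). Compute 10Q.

Repeated addition: build up to 10Q.
2Q: tangent at (9, 22): λ = (3·9² + 8)/(2·22) ≡ 36/1. 1⁻¹ ≡ 1 (mod 43), so λ ≡ 36·1 ≡ 36.
  x = λ² - 9 - 9 = 1296 - 18 ≡ 31; y = λ·(9 - 31) - 22 ≡ 3. → (31, 3)
3Q: (31, 3) + (9, 22). λ = (22 - 3)/(9 - 31) ≡ 19/21 mod 43. 21⁻¹ ≡ 41 (mod 43), so λ ≡ 5.
  x = λ² - 31 - 9 = 25 - 40 ≡ 28; y = λ·(31 - 28) - 3 ≡ 12. → (28, 12)
4Q: (28, 12) + (9, 22). λ = (22 - 12)/(9 - 28) ≡ 10/24 mod 43. 24⁻¹ ≡ 9 (mod 43), so λ ≡ 4.
  x = λ² - 28 - 9 = 16 - 37 ≡ 22; y = λ·(28 - 22) - 12 ≡ 12. → (22, 12)
5Q: (22, 12) + (9, 22). λ = (22 - 12)/(9 - 22) ≡ 10/30 mod 43. 30⁻¹ ≡ 33 (mod 43) since 30·33 = 990 ≡ 1, so λ ≡ 29.
  x = λ² - 22 - 9 = 841 - 31 ≡ 36; y = λ·(22 - 36) - 12 ≡ 12. → (36, 12)
6Q: (36, 12) + (9, 22). λ = (22 - 12)/(9 - 36) ≡ 10/16 mod 43. 16⁻¹ ≡ 35 (mod 43), so λ ≡ 6.
  x = λ² - 36 - 9 = 36 - 45 ≡ 34; y = λ·(36 - 34) - 12 ≡ 0. → (34, 0)
7Q: (34, 0) + (9, 22). λ = (22 - 0)/(9 - 34) ≡ 22/18 mod 43. 18⁻¹ ≡ 12 (mod 43) since 18·12 = 216 ≡ 1, so λ ≡ 6.
  x = λ² - 34 - 9 = 36 - 43 ≡ 36; y = λ·(34 - 36) - 0 ≡ 31. → (36, 31)
8Q: (36, 31) + (9, 22). λ = (22 - 31)/(9 - 36) ≡ 34/16 mod 43. 16⁻¹ ≡ 35 (mod 43), so λ ≡ 29.
  x = λ² - 36 - 9 = 841 - 45 ≡ 22; y = λ·(36 - 22) - 31 ≡ 31. → (22, 31)
9Q: (22, 31) + (9, 22). λ = (22 - 31)/(9 - 22) ≡ 34/30 mod 43. 30⁻¹ ≡ 33 (mod 43), so λ ≡ 4.
  x = λ² - 22 - 9 = 16 - 31 ≡ 28; y = λ·(22 - 28) - 31 ≡ 31. → (28, 31)
10Q: (28, 31) + (9, 22). λ = (22 - 31)/(9 - 28) ≡ 34/24 mod 43. 24⁻¹ ≡ 9 (mod 43), so λ ≡ 5.
  x = λ² - 28 - 9 = 25 - 37 ≡ 31; y = λ·(28 - 31) - 31 ≡ 40. → (31, 40)

(31, 40)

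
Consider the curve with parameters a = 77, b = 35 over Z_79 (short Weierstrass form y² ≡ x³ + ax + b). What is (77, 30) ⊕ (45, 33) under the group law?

(33, 35)

(77, 30) + (45, 33). λ = (33 - 30)/(45 - 77) ≡ 3/47 mod 79. 47⁻¹ ≡ 37 (mod 79) since 47·37 = 1739 ≡ 1, so λ ≡ 32.
  x = λ² - 77 - 45 = 1024 - 122 ≡ 33; y = λ·(77 - 33) - 30 ≡ 35. → (33, 35)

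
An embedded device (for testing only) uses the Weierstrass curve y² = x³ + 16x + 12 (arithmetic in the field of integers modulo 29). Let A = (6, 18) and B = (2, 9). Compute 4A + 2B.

First 4A:
Repeated addition: build up to 4A.
2A: tangent at (6, 18): λ = (3·6² + 16)/(2·18) ≡ 8/7. 7⁻¹ ≡ 25 (mod 29), so λ ≡ 8·25 ≡ 26.
  x = λ² - 6 - 6 = 676 - 12 ≡ 26; y = λ·(6 - 26) - 18 ≡ 13. → (26, 13)
3A: (26, 13) + (6, 18). λ = (18 - 13)/(6 - 26) ≡ 5/9 mod 29. 9⁻¹ ≡ 13 (mod 29), so λ ≡ 7.
  x = λ² - 26 - 6 = 49 - 32 ≡ 17; y = λ·(26 - 17) - 13 ≡ 21. → (17, 21)
4A: (17, 21) + (6, 18). λ = (18 - 21)/(6 - 17) ≡ 26/18 mod 29. 18⁻¹ ≡ 21 (mod 29), so λ ≡ 24.
  x = λ² - 17 - 6 = 576 - 23 ≡ 2; y = λ·(17 - 2) - 21 ≡ 20. → (2, 20)
4A = (2, 20).
Next 2B:
Repeated addition: build up to 2B.
2B: tangent at (2, 9): λ = (3·2² + 16)/(2·9) ≡ 28/18. 18⁻¹ ≡ 21 (mod 29), so λ ≡ 28·21 ≡ 8.
  x = λ² - 2 - 2 = 64 - 4 ≡ 2; y = λ·(2 - 2) - 9 ≡ 20. → (2, 20)
2B = (2, 20).
Finally 4A + 2B:
tangent at (2, 20): λ = (3·2² + 16)/(2·20) ≡ 28/11. 11⁻¹ ≡ 8 (mod 29), so λ ≡ 28·8 ≡ 21.
  x = λ² - 2 - 2 = 441 - 4 ≡ 2; y = λ·(2 - 2) - 20 ≡ 9. → (2, 9)

(2, 9)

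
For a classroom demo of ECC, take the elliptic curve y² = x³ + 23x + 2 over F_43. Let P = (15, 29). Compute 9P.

Double-and-add on 9 = (1001)₂. Start with P = (15, 29) for the leading 1-bit.
double: tangent at (15, 29): λ = (3·15² + 23)/(2·29) ≡ 10/15. 15⁻¹ ≡ 23 (mod 43), so λ ≡ 10·23 ≡ 15.
  x = λ² - 15 - 15 = 225 - 30 ≡ 23; y = λ·(15 - 23) - 29 ≡ 23. → (23, 23)
double: tangent at (23, 23): λ = (3·23² + 23)/(2·23) ≡ 19/3. 3⁻¹ ≡ 29 (mod 43), so λ ≡ 19·29 ≡ 35.
  x = λ² - 23 - 23 = 1225 - 46 ≡ 18; y = λ·(23 - 18) - 23 ≡ 23. → (18, 23)
double: tangent at (18, 23): λ = (3·18² + 23)/(2·23) ≡ 6/3. 3⁻¹ ≡ 29 (mod 43), so λ ≡ 6·29 ≡ 2.
  x = λ² - 18 - 18 = 4 - 36 ≡ 11; y = λ·(18 - 11) - 23 ≡ 34. → (11, 34)
add P: (11, 34) + (15, 29). λ = (29 - 34)/(15 - 11) ≡ 38/4 mod 43. 4⁻¹ ≡ 11 (mod 43) since 4·11 = 44 ≡ 1, so λ ≡ 31.
  x = λ² - 11 - 15 = 961 - 26 ≡ 32; y = λ·(11 - 32) - 34 ≡ 3. → (32, 3)

(32, 3)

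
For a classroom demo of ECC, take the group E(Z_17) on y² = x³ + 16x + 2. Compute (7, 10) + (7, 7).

O

The two points share x = 7 and their y-coordinates satisfy 10 + 7 ≡ 0 (mod 17), so they are inverses. Their sum is O.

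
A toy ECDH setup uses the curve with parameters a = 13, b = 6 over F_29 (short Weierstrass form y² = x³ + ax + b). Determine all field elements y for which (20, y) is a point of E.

x³ + 13x + 6 = 8266 ≡ 1 (mod 29).
Square roots of 1 mod 29: 1 and 28 (since 1² = 1 ≡ 1).

1, 28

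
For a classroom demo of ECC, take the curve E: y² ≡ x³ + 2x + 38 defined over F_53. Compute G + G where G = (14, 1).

tangent at (14, 1): λ = (3·14² + 2)/(2·1) ≡ 7/2. 2⁻¹ ≡ 27 (mod 53), so λ ≡ 7·27 ≡ 30.
  x = λ² - 14 - 14 = 900 - 28 ≡ 24; y = λ·(14 - 24) - 1 ≡ 17. → (24, 17)

(24, 17)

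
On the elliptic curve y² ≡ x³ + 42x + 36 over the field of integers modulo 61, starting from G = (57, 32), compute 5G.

(28, 44)

Double-and-add on 5 = (101)₂. Start with G = (57, 32) for the leading 1-bit.
double: tangent at (57, 32): λ = (3·57² + 42)/(2·32) ≡ 29/3. 3⁻¹ ≡ 41 (mod 61), so λ ≡ 29·41 ≡ 30.
  x = λ² - 57 - 57 = 900 - 114 ≡ 54; y = λ·(57 - 54) - 32 ≡ 58. → (54, 58)
double: tangent at (54, 58): λ = (3·54² + 42)/(2·58) ≡ 6/55. 55⁻¹ ≡ 10 (mod 61) since 55·10 = 550 ≡ 1, so λ ≡ 6·10 ≡ 60.
  x = λ² - 54 - 54 = 3600 - 108 ≡ 15; y = λ·(54 - 15) - 58 ≡ 25. → (15, 25)
add G: (15, 25) + (57, 32). λ = (32 - 25)/(57 - 15) ≡ 7/42 mod 61. 42⁻¹ ≡ 16 (mod 61) since 42·16 = 672 ≡ 1, so λ ≡ 51.
  x = λ² - 15 - 57 = 2601 - 72 ≡ 28; y = λ·(15 - 28) - 25 ≡ 44. → (28, 44)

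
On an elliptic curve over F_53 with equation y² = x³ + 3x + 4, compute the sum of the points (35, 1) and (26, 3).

(35, 1) + (26, 3). λ = (3 - 1)/(26 - 35) ≡ 2/44 mod 53. 44⁻¹ ≡ 47 (mod 53), so λ ≡ 41.
  x = λ² - 35 - 26 = 1681 - 61 ≡ 30; y = λ·(35 - 30) - 1 ≡ 45. → (30, 45)

(30, 45)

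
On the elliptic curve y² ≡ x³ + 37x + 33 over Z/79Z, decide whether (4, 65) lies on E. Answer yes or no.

no

y² = 65² ≡ 38; x³ + 37x + 33 = 245 ≡ 8 (mod 79). 38 ≠ 8.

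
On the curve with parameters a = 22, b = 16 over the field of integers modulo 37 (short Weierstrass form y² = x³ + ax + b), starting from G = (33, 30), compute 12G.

Double-and-add on 12 = (1100)₂. Start with G = (33, 30) for the leading 1-bit.
double: tangent at (33, 30): λ = (3·33² + 22)/(2·30) ≡ 33/23. 23⁻¹ ≡ 29 (mod 37), so λ ≡ 33·29 ≡ 32.
  x = λ² - 33 - 33 = 1024 - 66 ≡ 33; y = λ·(33 - 33) - 30 ≡ 7. → (33, 7)
add G: (33, 7) + (33, 30): same x and y₁ ≡ -y₂, so the sum is ∞.
double: ∞ + ∞ = ∞ (identity).
double: ∞ + ∞ = ∞ (identity).

O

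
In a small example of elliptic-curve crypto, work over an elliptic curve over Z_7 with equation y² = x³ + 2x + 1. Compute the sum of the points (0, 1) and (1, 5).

(1, 2)

(0, 1) + (1, 5). λ = (5 - 1)/(1 - 0) ≡ 4/1 mod 7. 1⁻¹ ≡ 1 (mod 7), so λ ≡ 4.
  x = λ² - 0 - 1 = 16 - 1 ≡ 1; y = λ·(0 - 1) - 1 ≡ 2. → (1, 2)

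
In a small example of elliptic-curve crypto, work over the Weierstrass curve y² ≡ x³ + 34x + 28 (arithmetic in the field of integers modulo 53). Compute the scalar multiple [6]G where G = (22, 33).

Double-and-add on 6 = (110)₂. Start with G = (22, 33) for the leading 1-bit.
double: tangent at (22, 33): λ = (3·22² + 34)/(2·33) ≡ 2/13. 13⁻¹ ≡ 49 (mod 53), so λ ≡ 2·49 ≡ 45.
  x = λ² - 22 - 22 = 2025 - 44 ≡ 20; y = λ·(22 - 20) - 33 ≡ 4. → (20, 4)
add G: (20, 4) + (22, 33). λ = (33 - 4)/(22 - 20) ≡ 29/2 mod 53. 2⁻¹ ≡ 27 (mod 53) since 2·27 = 54 ≡ 1, so λ ≡ 41.
  x = λ² - 20 - 22 = 1681 - 42 ≡ 49; y = λ·(20 - 49) - 4 ≡ 26. → (49, 26)
double: tangent at (49, 26): λ = (3·49² + 34)/(2·26) ≡ 29/52. 52⁻¹ ≡ 52 (mod 53) since 52·52 = 2704 ≡ 1, so λ ≡ 29·52 ≡ 24.
  x = λ² - 49 - 49 = 576 - 98 ≡ 1; y = λ·(49 - 1) - 26 ≡ 13. → (1, 13)

(1, 13)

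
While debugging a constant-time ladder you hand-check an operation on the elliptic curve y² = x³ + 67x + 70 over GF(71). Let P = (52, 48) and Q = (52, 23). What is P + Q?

O

The two points share x = 52 and their y-coordinates satisfy 48 + 23 ≡ 0 (mod 71), so they are inverses. Their sum is ∞.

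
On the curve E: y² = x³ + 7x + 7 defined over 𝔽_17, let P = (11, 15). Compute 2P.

tangent at (11, 15): λ = (3·11² + 7)/(2·15) ≡ 13/13. 13⁻¹ ≡ 4 (mod 17), so λ ≡ 13·4 ≡ 1.
  x = λ² - 11 - 11 = 1 - 22 ≡ 13; y = λ·(11 - 13) - 15 ≡ 0. → (13, 0)

(13, 0)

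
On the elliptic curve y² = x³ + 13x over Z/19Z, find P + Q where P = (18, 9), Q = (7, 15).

(18, 9) + (7, 15). λ = (15 - 9)/(7 - 18) ≡ 6/8 mod 19. 8⁻¹ ≡ 12 (mod 19) since 8·12 = 96 ≡ 1, so λ ≡ 15.
  x = λ² - 18 - 7 = 225 - 25 ≡ 10; y = λ·(18 - 10) - 9 ≡ 16. → (10, 16)

(10, 16)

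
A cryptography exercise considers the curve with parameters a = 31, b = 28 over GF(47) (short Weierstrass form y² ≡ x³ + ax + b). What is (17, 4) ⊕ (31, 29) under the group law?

(36, 46)

(17, 4) + (31, 29). λ = (29 - 4)/(31 - 17) ≡ 25/14 mod 47. 14⁻¹ ≡ 37 (mod 47) since 14·37 = 518 ≡ 1, so λ ≡ 32.
  x = λ² - 17 - 31 = 1024 - 48 ≡ 36; y = λ·(17 - 36) - 4 ≡ 46. → (36, 46)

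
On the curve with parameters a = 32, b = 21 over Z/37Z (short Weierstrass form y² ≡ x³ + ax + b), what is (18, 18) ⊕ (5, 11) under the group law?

(18, 18) + (5, 11). λ = (11 - 18)/(5 - 18) ≡ 30/24 mod 37. 24⁻¹ ≡ 17 (mod 37), so λ ≡ 29.
  x = λ² - 18 - 5 = 841 - 23 ≡ 4; y = λ·(18 - 4) - 18 ≡ 18. → (4, 18)

(4, 18)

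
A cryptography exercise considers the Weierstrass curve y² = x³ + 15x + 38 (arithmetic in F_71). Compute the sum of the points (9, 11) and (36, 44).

(31, 41)

(9, 11) + (36, 44). λ = (44 - 11)/(36 - 9) ≡ 33/27 mod 71. 27⁻¹ ≡ 50 (mod 71) since 27·50 = 1350 ≡ 1, so λ ≡ 17.
  x = λ² - 9 - 36 = 289 - 45 ≡ 31; y = λ·(9 - 31) - 11 ≡ 41. → (31, 41)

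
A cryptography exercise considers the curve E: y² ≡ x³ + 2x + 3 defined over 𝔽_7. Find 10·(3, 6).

(3, 6)

Write P = (3, 6).
Repeated addition: build up to 10P.
2P: tangent at (3, 6): λ = (3·3² + 2)/(2·6) ≡ 1/5. 5⁻¹ ≡ 3 (mod 7) since 5·3 = 15 ≡ 1, so λ ≡ 1·3 ≡ 3.
  x = λ² - 3 - 3 = 9 - 6 ≡ 3; y = λ·(3 - 3) - 6 ≡ 1. → (3, 1)
3P: (3, 1) + (3, 6): same x and y₁ ≡ -y₂, so the sum is O.
4P: O + (3, 6) = (3, 6) (identity).
5P: tangent at (3, 6): λ = (3·3² + 2)/(2·6) ≡ 1/5. 5⁻¹ ≡ 3 (mod 7), so λ ≡ 1·3 ≡ 3.
  x = λ² - 3 - 3 = 9 - 6 ≡ 3; y = λ·(3 - 3) - 6 ≡ 1. → (3, 1)
6P: (3, 1) + (3, 6): same x and y₁ ≡ -y₂, so the sum is O.
7P: O + (3, 6) = (3, 6) (identity).
8P: tangent at (3, 6): λ = (3·3² + 2)/(2·6) ≡ 1/5. 5⁻¹ ≡ 3 (mod 7), so λ ≡ 1·3 ≡ 3.
  x = λ² - 3 - 3 = 9 - 6 ≡ 3; y = λ·(3 - 3) - 6 ≡ 1. → (3, 1)
9P: (3, 1) + (3, 6): same x and y₁ ≡ -y₂, so the sum is O.
10P: O + (3, 6) = (3, 6) (identity).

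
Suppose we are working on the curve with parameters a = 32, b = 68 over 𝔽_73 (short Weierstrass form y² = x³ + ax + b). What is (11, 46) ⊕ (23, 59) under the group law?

(11, 46) + (23, 59). λ = (59 - 46)/(23 - 11) ≡ 13/12 mod 73. 12⁻¹ ≡ 67 (mod 73), so λ ≡ 68.
  x = λ² - 11 - 23 = 4624 - 34 ≡ 64; y = λ·(11 - 64) - 46 ≡ 0. → (64, 0)

(64, 0)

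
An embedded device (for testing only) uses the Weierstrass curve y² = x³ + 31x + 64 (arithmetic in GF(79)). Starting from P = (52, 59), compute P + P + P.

Repeated addition: build up to 3P.
2P: tangent at (52, 59): λ = (3·52² + 31)/(2·59) ≡ 6/39. 39⁻¹ ≡ 77 (mod 79), so λ ≡ 6·77 ≡ 67.
  x = λ² - 52 - 52 = 4489 - 104 ≡ 40; y = λ·(52 - 40) - 59 ≡ 34. → (40, 34)
3P: (40, 34) + (52, 59). λ = (59 - 34)/(52 - 40) ≡ 25/12 mod 79. 12⁻¹ ≡ 33 (mod 79), so λ ≡ 35.
  x = λ² - 40 - 52 = 1225 - 92 ≡ 27; y = λ·(40 - 27) - 34 ≡ 26. → (27, 26)

(27, 26)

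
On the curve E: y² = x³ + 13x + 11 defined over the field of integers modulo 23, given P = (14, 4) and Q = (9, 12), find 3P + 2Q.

(7, 13)

First 3P:
Repeated addition: build up to 3P.
2P: tangent at (14, 4): λ = (3·14² + 13)/(2·4) ≡ 3/8. 8⁻¹ ≡ 3 (mod 23) since 8·3 = 24 ≡ 1, so λ ≡ 3·3 ≡ 9.
  x = λ² - 14 - 14 = 81 - 28 ≡ 7; y = λ·(14 - 7) - 4 ≡ 13. → (7, 13)
3P: (7, 13) + (14, 4). λ = (4 - 13)/(14 - 7) ≡ 14/7 mod 23. 7⁻¹ ≡ 10 (mod 23), so λ ≡ 2.
  x = λ² - 7 - 14 = 4 - 21 ≡ 6; y = λ·(7 - 6) - 13 ≡ 12. → (6, 12)
3P = (6, 12).
Next 2Q:
Repeated addition: build up to 2Q.
2Q: tangent at (9, 12): λ = (3·9² + 13)/(2·12) ≡ 3/1. 1⁻¹ ≡ 1 (mod 23), so λ ≡ 3·1 ≡ 3.
  x = λ² - 9 - 9 = 9 - 18 ≡ 14; y = λ·(9 - 14) - 12 ≡ 19. → (14, 19)
2Q = (14, 19).
Finally 3P + 2Q:
(6, 12) + (14, 19). λ = (19 - 12)/(14 - 6) ≡ 7/8 mod 23. 8⁻¹ ≡ 3 (mod 23), so λ ≡ 21.
  x = λ² - 6 - 14 = 441 - 20 ≡ 7; y = λ·(6 - 7) - 12 ≡ 13. → (7, 13)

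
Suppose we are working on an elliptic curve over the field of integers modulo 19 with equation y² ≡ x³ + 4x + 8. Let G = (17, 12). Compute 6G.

(2, 10)

Double-and-add on 6 = (110)₂. Start with G = (17, 12) for the leading 1-bit.
double: tangent at (17, 12): λ = (3·17² + 4)/(2·12) ≡ 16/5. 5⁻¹ ≡ 4 (mod 19) since 5·4 = 20 ≡ 1, so λ ≡ 16·4 ≡ 7.
  x = λ² - 17 - 17 = 49 - 34 ≡ 15; y = λ·(17 - 15) - 12 ≡ 2. → (15, 2)
add G: (15, 2) + (17, 12). λ = (12 - 2)/(17 - 15) ≡ 10/2 mod 19. 2⁻¹ ≡ 10 (mod 19) since 2·10 = 20 ≡ 1, so λ ≡ 5.
  x = λ² - 15 - 17 = 25 - 32 ≡ 12; y = λ·(15 - 12) - 2 ≡ 13. → (12, 13)
double: tangent at (12, 13): λ = (3·12² + 4)/(2·13) ≡ 18/7. 7⁻¹ ≡ 11 (mod 19), so λ ≡ 18·11 ≡ 8.
  x = λ² - 12 - 12 = 64 - 24 ≡ 2; y = λ·(12 - 2) - 13 ≡ 10. → (2, 10)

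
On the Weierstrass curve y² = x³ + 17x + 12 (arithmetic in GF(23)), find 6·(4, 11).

(19, 15)

Write P = (4, 11).
Repeated addition: build up to 6P.
2P: tangent at (4, 11): λ = (3·4² + 17)/(2·11) ≡ 19/22. 22⁻¹ ≡ 22 (mod 23), so λ ≡ 19·22 ≡ 4.
  x = λ² - 4 - 4 = 16 - 8 ≡ 8; y = λ·(4 - 8) - 11 ≡ 19. → (8, 19)
3P: (8, 19) + (4, 11). λ = (11 - 19)/(4 - 8) ≡ 15/19 mod 23. 19⁻¹ ≡ 17 (mod 23) since 19·17 = 323 ≡ 1, so λ ≡ 2.
  x = λ² - 8 - 4 = 4 - 12 ≡ 15; y = λ·(8 - 15) - 19 ≡ 13. → (15, 13)
4P: (15, 13) + (4, 11). λ = (11 - 13)/(4 - 15) ≡ 21/12 mod 23. 12⁻¹ ≡ 2 (mod 23) since 12·2 = 24 ≡ 1, so λ ≡ 19.
  x = λ² - 15 - 4 = 361 - 19 ≡ 20; y = λ·(15 - 20) - 13 ≡ 7. → (20, 7)
5P: (20, 7) + (4, 11). λ = (11 - 7)/(4 - 20) ≡ 4/7 mod 23. 7⁻¹ ≡ 10 (mod 23) since 7·10 = 70 ≡ 1, so λ ≡ 17.
  x = λ² - 20 - 4 = 289 - 24 ≡ 12; y = λ·(20 - 12) - 7 ≡ 14. → (12, 14)
6P: (12, 14) + (4, 11). λ = (11 - 14)/(4 - 12) ≡ 20/15 mod 23. 15⁻¹ ≡ 20 (mod 23) since 15·20 = 300 ≡ 1, so λ ≡ 9.
  x = λ² - 12 - 4 = 81 - 16 ≡ 19; y = λ·(12 - 19) - 14 ≡ 15. → (19, 15)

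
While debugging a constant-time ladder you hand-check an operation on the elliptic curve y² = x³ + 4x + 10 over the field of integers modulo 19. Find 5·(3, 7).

(7, 1)

Write G = (3, 7).
Double-and-add on 5 = (101)₂. Start with G = (3, 7) for the leading 1-bit.
double: tangent at (3, 7): λ = (3·3² + 4)/(2·7) ≡ 12/14. 14⁻¹ ≡ 15 (mod 19) since 14·15 = 210 ≡ 1, so λ ≡ 12·15 ≡ 9.
  x = λ² - 3 - 3 = 81 - 6 ≡ 18; y = λ·(3 - 18) - 7 ≡ 10. → (18, 10)
double: tangent at (18, 10): λ = (3·18² + 4)/(2·10) ≡ 7/1. 1⁻¹ ≡ 1 (mod 19), so λ ≡ 7·1 ≡ 7.
  x = λ² - 18 - 18 = 49 - 36 ≡ 13; y = λ·(18 - 13) - 10 ≡ 6. → (13, 6)
add G: (13, 6) + (3, 7). λ = (7 - 6)/(3 - 13) ≡ 1/9 mod 19. 9⁻¹ ≡ 17 (mod 19), so λ ≡ 17.
  x = λ² - 13 - 3 = 289 - 16 ≡ 7; y = λ·(13 - 7) - 6 ≡ 1. → (7, 1)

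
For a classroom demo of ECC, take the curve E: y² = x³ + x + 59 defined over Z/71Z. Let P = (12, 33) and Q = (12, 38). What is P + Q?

O

The two points share x = 12 and their y-coordinates satisfy 33 + 38 ≡ 0 (mod 71), so they are inverses. Their sum is ∞.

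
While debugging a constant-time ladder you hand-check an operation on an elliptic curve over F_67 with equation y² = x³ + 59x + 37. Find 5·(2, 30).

(46, 18)

Write P = (2, 30).
Repeated addition: build up to 5P.
2P: tangent at (2, 30): λ = (3·2² + 59)/(2·30) ≡ 4/60. 60⁻¹ ≡ 19 (mod 67), so λ ≡ 4·19 ≡ 9.
  x = λ² - 2 - 2 = 81 - 4 ≡ 10; y = λ·(2 - 10) - 30 ≡ 32. → (10, 32)
3P: (10, 32) + (2, 30). λ = (30 - 32)/(2 - 10) ≡ 65/59 mod 67. 59⁻¹ ≡ 25 (mod 67) since 59·25 = 1475 ≡ 1, so λ ≡ 17.
  x = λ² - 10 - 2 = 289 - 12 ≡ 9; y = λ·(10 - 9) - 32 ≡ 52. → (9, 52)
4P: (9, 52) + (2, 30). λ = (30 - 52)/(2 - 9) ≡ 45/60 mod 67. 60⁻¹ ≡ 19 (mod 67), so λ ≡ 51.
  x = λ² - 9 - 2 = 2601 - 11 ≡ 44; y = λ·(9 - 44) - 52 ≡ 39. → (44, 39)
5P: (44, 39) + (2, 30). λ = (30 - 39)/(2 - 44) ≡ 58/25 mod 67. 25⁻¹ ≡ 59 (mod 67), so λ ≡ 5.
  x = λ² - 44 - 2 = 25 - 46 ≡ 46; y = λ·(44 - 46) - 39 ≡ 18. → (46, 18)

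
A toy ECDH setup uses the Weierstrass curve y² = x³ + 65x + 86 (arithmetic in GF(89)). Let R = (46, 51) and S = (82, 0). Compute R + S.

(86, 65)

(46, 51) + (82, 0). λ = (0 - 51)/(82 - 46) ≡ 38/36 mod 89. 36⁻¹ ≡ 47 (mod 89) since 36·47 = 1692 ≡ 1, so λ ≡ 6.
  x = λ² - 46 - 82 = 36 - 128 ≡ 86; y = λ·(46 - 86) - 51 ≡ 65. → (86, 65)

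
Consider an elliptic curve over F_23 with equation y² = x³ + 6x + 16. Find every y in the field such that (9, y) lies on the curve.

x³ + 6x + 16 = 799 ≡ 17 (mod 23).
17 is a non-residue mod 23; no y exists.

none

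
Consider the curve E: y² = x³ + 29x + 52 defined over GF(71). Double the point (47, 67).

tangent at (47, 67): λ = (3·47² + 29)/(2·67) ≡ 53/63. 63⁻¹ ≡ 62 (mod 71) since 63·62 = 3906 ≡ 1, so λ ≡ 53·62 ≡ 20.
  x = λ² - 47 - 47 = 400 - 94 ≡ 22; y = λ·(47 - 22) - 67 ≡ 7. → (22, 7)

(22, 7)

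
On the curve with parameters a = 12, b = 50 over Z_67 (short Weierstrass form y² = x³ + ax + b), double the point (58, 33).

tangent at (58, 33): λ = (3·58² + 12)/(2·33) ≡ 54/66. 66⁻¹ ≡ 66 (mod 67) since 66·66 = 4356 ≡ 1, so λ ≡ 54·66 ≡ 13.
  x = λ² - 58 - 58 = 169 - 116 ≡ 53; y = λ·(58 - 53) - 33 ≡ 32. → (53, 32)

(53, 32)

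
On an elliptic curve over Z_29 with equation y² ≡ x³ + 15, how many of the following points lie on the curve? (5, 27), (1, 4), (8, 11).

2

(5, 27): 27² ≡ 4, rhs ≡ 24 → off.
(1, 4): 4² ≡ 16, rhs ≡ 16 → on.
(8, 11): 11² ≡ 5, rhs ≡ 5 → on.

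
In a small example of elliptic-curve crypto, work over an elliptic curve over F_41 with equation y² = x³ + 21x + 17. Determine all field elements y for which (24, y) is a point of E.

x³ + 21x + 17 = 14345 ≡ 36 (mod 41).
Square roots of 36 mod 41: 6 and 35 (since 6² = 36 ≡ 36).

6, 35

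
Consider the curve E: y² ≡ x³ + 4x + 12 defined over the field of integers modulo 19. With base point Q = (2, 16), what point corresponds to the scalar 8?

(18, 11)

Double-and-add on 8 = (1000)₂. Start with Q = (2, 16) for the leading 1-bit.
double: tangent at (2, 16): λ = (3·2² + 4)/(2·16) ≡ 16/13. 13⁻¹ ≡ 3 (mod 19), so λ ≡ 16·3 ≡ 10.
  x = λ² - 2 - 2 = 100 - 4 ≡ 1; y = λ·(2 - 1) - 16 ≡ 13. → (1, 13)
double: tangent at (1, 13): λ = (3·1² + 4)/(2·13) ≡ 7/7. 7⁻¹ ≡ 11 (mod 19) since 7·11 = 77 ≡ 1, so λ ≡ 7·11 ≡ 1.
  x = λ² - 1 - 1 = 1 - 2 ≡ 18; y = λ·(1 - 18) - 13 ≡ 8. → (18, 8)
double: tangent at (18, 8): λ = (3·18² + 4)/(2·8) ≡ 7/16. 16⁻¹ ≡ 6 (mod 19) since 16·6 = 96 ≡ 1, so λ ≡ 7·6 ≡ 4.
  x = λ² - 18 - 18 = 16 - 36 ≡ 18; y = λ·(18 - 18) - 8 ≡ 11. → (18, 11)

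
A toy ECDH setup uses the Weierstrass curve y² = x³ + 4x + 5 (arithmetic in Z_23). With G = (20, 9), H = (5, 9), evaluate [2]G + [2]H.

First 2G:
Repeated addition: build up to 2G.
2G: tangent at (20, 9): λ = (3·20² + 4)/(2·9) ≡ 8/18. 18⁻¹ ≡ 9 (mod 23), so λ ≡ 8·9 ≡ 3.
  x = λ² - 20 - 20 = 9 - 40 ≡ 15; y = λ·(20 - 15) - 9 ≡ 6. → (15, 6)
2G = (15, 6).
Next 2H:
Repeated addition: build up to 2H.
2H: tangent at (5, 9): λ = (3·5² + 4)/(2·9) ≡ 10/18. 18⁻¹ ≡ 9 (mod 23), so λ ≡ 10·9 ≡ 21.
  x = λ² - 5 - 5 = 441 - 10 ≡ 17; y = λ·(5 - 17) - 9 ≡ 15. → (17, 15)
2H = (17, 15).
Finally 2G + 2H:
(15, 6) + (17, 15). λ = (15 - 6)/(17 - 15) ≡ 9/2 mod 23. 2⁻¹ ≡ 12 (mod 23), so λ ≡ 16.
  x = λ² - 15 - 17 = 256 - 32 ≡ 17; y = λ·(15 - 17) - 6 ≡ 8. → (17, 8)

(17, 8)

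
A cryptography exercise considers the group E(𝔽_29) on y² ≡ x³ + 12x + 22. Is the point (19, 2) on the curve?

yes

y² = 2² ≡ 4; x³ + 12x + 22 = 7109 ≡ 4 (mod 29). 4 = 4.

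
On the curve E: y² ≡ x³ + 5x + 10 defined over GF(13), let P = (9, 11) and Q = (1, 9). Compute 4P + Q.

First 4P:
Double-and-add on 4 = (100)₂. Start with P = (9, 11) for the leading 1-bit.
double: tangent at (9, 11): λ = (3·9² + 5)/(2·11) ≡ 1/9. 9⁻¹ ≡ 3 (mod 13) since 9·3 = 27 ≡ 1, so λ ≡ 1·3 ≡ 3.
  x = λ² - 9 - 9 = 9 - 18 ≡ 4; y = λ·(9 - 4) - 11 ≡ 4. → (4, 4)
double: tangent at (4, 4): λ = (3·4² + 5)/(2·4) ≡ 1/8. 8⁻¹ ≡ 5 (mod 13), so λ ≡ 1·5 ≡ 5.
  x = λ² - 4 - 4 = 25 - 8 ≡ 4; y = λ·(4 - 4) - 4 ≡ 9. → (4, 9)
4P = (4, 9).
Finally 4P + Q:
(4, 9) + (1, 9). λ = (9 - 9)/(1 - 4) ≡ 0/10 mod 13. 10⁻¹ ≡ 4 (mod 13) since 10·4 = 40 ≡ 1, so λ ≡ 0.
  x = λ² - 4 - 1 = 0 - 5 ≡ 8; y = λ·(4 - 8) - 9 ≡ 4. → (8, 4)

(8, 4)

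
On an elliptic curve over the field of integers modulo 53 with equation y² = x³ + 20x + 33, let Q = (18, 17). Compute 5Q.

(25, 24)

Double-and-add on 5 = (101)₂. Start with Q = (18, 17) for the leading 1-bit.
double: tangent at (18, 17): λ = (3·18² + 20)/(2·17) ≡ 38/34. 34⁻¹ ≡ 39 (mod 53), so λ ≡ 38·39 ≡ 51.
  x = λ² - 18 - 18 = 2601 - 36 ≡ 21; y = λ·(18 - 21) - 17 ≡ 42. → (21, 42)
double: tangent at (21, 42): λ = (3·21² + 20)/(2·42) ≡ 18/31. 31⁻¹ ≡ 12 (mod 53) since 31·12 = 372 ≡ 1, so λ ≡ 18·12 ≡ 4.
  x = λ² - 21 - 21 = 16 - 42 ≡ 27; y = λ·(21 - 27) - 42 ≡ 40. → (27, 40)
add Q: (27, 40) + (18, 17). λ = (17 - 40)/(18 - 27) ≡ 30/44 mod 53. 44⁻¹ ≡ 47 (mod 53), so λ ≡ 32.
  x = λ² - 27 - 18 = 1024 - 45 ≡ 25; y = λ·(27 - 25) - 40 ≡ 24. → (25, 24)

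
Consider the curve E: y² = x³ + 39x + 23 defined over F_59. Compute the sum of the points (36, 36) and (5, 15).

(36, 36) + (5, 15). λ = (15 - 36)/(5 - 36) ≡ 38/28 mod 59. 28⁻¹ ≡ 19 (mod 59), so λ ≡ 14.
  x = λ² - 36 - 5 = 196 - 41 ≡ 37; y = λ·(36 - 37) - 36 ≡ 9. → (37, 9)

(37, 9)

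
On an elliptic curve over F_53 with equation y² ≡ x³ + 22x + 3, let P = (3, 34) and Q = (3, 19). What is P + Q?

The two points share x = 3 and their y-coordinates satisfy 34 + 19 ≡ 0 (mod 53), so they are inverses. Their sum is ∞.

O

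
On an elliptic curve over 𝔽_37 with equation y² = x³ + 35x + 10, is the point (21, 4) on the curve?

yes

y² = 4² ≡ 16; x³ + 35x + 10 = 10006 ≡ 16 (mod 37). 16 = 16.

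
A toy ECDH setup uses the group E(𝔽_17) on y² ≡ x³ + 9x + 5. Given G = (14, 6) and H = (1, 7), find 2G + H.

(3, 5)

First 2G:
Repeated addition: build up to 2G.
2G: tangent at (14, 6): λ = (3·14² + 9)/(2·6) ≡ 2/12. 12⁻¹ ≡ 10 (mod 17) since 12·10 = 120 ≡ 1, so λ ≡ 2·10 ≡ 3.
  x = λ² - 14 - 14 = 9 - 28 ≡ 15; y = λ·(14 - 15) - 6 ≡ 8. → (15, 8)
2G = (15, 8).
Finally 2G + H:
(15, 8) + (1, 7). λ = (7 - 8)/(1 - 15) ≡ 16/3 mod 17. 3⁻¹ ≡ 6 (mod 17), so λ ≡ 11.
  x = λ² - 15 - 1 = 121 - 16 ≡ 3; y = λ·(15 - 3) - 8 ≡ 5. → (3, 5)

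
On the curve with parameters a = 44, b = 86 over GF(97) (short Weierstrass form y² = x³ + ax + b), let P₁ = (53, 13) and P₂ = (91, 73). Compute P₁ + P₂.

(49, 75)

(53, 13) + (91, 73). λ = (73 - 13)/(91 - 53) ≡ 60/38 mod 97. 38⁻¹ ≡ 23 (mod 97), so λ ≡ 22.
  x = λ² - 53 - 91 = 484 - 144 ≡ 49; y = λ·(53 - 49) - 13 ≡ 75. → (49, 75)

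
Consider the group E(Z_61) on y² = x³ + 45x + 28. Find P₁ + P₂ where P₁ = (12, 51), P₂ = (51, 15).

(40, 3)

(12, 51) + (51, 15). λ = (15 - 51)/(51 - 12) ≡ 25/39 mod 61. 39⁻¹ ≡ 36 (mod 61), so λ ≡ 46.
  x = λ² - 12 - 51 = 2116 - 63 ≡ 40; y = λ·(12 - 40) - 51 ≡ 3. → (40, 3)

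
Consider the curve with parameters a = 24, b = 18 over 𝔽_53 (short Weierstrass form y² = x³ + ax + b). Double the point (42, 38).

(31, 48)

tangent at (42, 38): λ = (3·42² + 24)/(2·38) ≡ 16/23. 23⁻¹ ≡ 30 (mod 53) since 23·30 = 690 ≡ 1, so λ ≡ 16·30 ≡ 3.
  x = λ² - 42 - 42 = 9 - 84 ≡ 31; y = λ·(42 - 31) - 38 ≡ 48. → (31, 48)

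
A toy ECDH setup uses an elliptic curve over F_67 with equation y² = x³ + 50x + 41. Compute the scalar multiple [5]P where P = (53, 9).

(4, 29)

Double-and-add on 5 = (101)₂. Start with P = (53, 9) for the leading 1-bit.
double: tangent at (53, 9): λ = (3·53² + 50)/(2·9) ≡ 35/18. 18⁻¹ ≡ 41 (mod 67) since 18·41 = 738 ≡ 1, so λ ≡ 35·41 ≡ 28.
  x = λ² - 53 - 53 = 784 - 106 ≡ 8; y = λ·(53 - 8) - 9 ≡ 45. → (8, 45)
double: tangent at (8, 45): λ = (3·8² + 50)/(2·45) ≡ 41/23. 23⁻¹ ≡ 35 (mod 67), so λ ≡ 41·35 ≡ 28.
  x = λ² - 8 - 8 = 784 - 16 ≡ 31; y = λ·(8 - 31) - 45 ≡ 48. → (31, 48)
add P: (31, 48) + (53, 9). λ = (9 - 48)/(53 - 31) ≡ 28/22 mod 67. 22⁻¹ ≡ 64 (mod 67) since 22·64 = 1408 ≡ 1, so λ ≡ 50.
  x = λ² - 31 - 53 = 2500 - 84 ≡ 4; y = λ·(31 - 4) - 48 ≡ 29. → (4, 29)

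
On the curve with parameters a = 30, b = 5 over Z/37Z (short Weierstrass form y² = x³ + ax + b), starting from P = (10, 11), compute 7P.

Repeated addition: build up to 7P.
2P: tangent at (10, 11): λ = (3·10² + 30)/(2·11) ≡ 34/22. 22⁻¹ ≡ 32 (mod 37), so λ ≡ 34·32 ≡ 15.
  x = λ² - 10 - 10 = 225 - 20 ≡ 20; y = λ·(10 - 20) - 11 ≡ 24. → (20, 24)
3P: (20, 24) + (10, 11). λ = (11 - 24)/(10 - 20) ≡ 24/27 mod 37. 27⁻¹ ≡ 11 (mod 37), so λ ≡ 5.
  x = λ² - 20 - 10 = 25 - 30 ≡ 32; y = λ·(20 - 32) - 24 ≡ 27. → (32, 27)
4P: (32, 27) + (10, 11). λ = (11 - 27)/(10 - 32) ≡ 21/15 mod 37. 15⁻¹ ≡ 5 (mod 37), so λ ≡ 31.
  x = λ² - 32 - 10 = 961 - 42 ≡ 31; y = λ·(32 - 31) - 27 ≡ 4. → (31, 4)
5P: (31, 4) + (10, 11). λ = (11 - 4)/(10 - 31) ≡ 7/16 mod 37. 16⁻¹ ≡ 7 (mod 37) since 16·7 = 112 ≡ 1, so λ ≡ 12.
  x = λ² - 31 - 10 = 144 - 41 ≡ 29; y = λ·(31 - 29) - 4 ≡ 20. → (29, 20)
6P: (29, 20) + (10, 11). λ = (11 - 20)/(10 - 29) ≡ 28/18 mod 37. 18⁻¹ ≡ 35 (mod 37), so λ ≡ 18.
  x = λ² - 29 - 10 = 324 - 39 ≡ 26; y = λ·(29 - 26) - 20 ≡ 34. → (26, 34)
7P: (26, 34) + (10, 11). λ = (11 - 34)/(10 - 26) ≡ 14/21 mod 37. 21⁻¹ ≡ 30 (mod 37) since 21·30 = 630 ≡ 1, so λ ≡ 13.
  x = λ² - 26 - 10 = 169 - 36 ≡ 22; y = λ·(26 - 22) - 34 ≡ 18. → (22, 18)

(22, 18)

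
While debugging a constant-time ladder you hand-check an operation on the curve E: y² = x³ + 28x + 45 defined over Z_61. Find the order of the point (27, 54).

9

2P: tangent at (27, 54): λ = (3·27² + 28)/(2·54) ≡ 19/47. 47⁻¹ ≡ 13 (mod 61) since 47·13 = 611 ≡ 1, so λ ≡ 19·13 ≡ 3.
  x = λ² - 27 - 27 = 9 - 54 ≡ 16; y = λ·(27 - 16) - 54 ≡ 40. → (16, 40)
3P: (16, 40) + (27, 54). λ = (54 - 40)/(27 - 16) ≡ 14/11 mod 61. 11⁻¹ ≡ 50 (mod 61), so λ ≡ 29.
  x = λ² - 16 - 27 = 841 - 43 ≡ 5; y = λ·(16 - 5) - 40 ≡ 35. → (5, 35)
4P: (5, 35) + (27, 54). λ = (54 - 35)/(27 - 5) ≡ 19/22 mod 61. 22⁻¹ ≡ 25 (mod 61), so λ ≡ 48.
  x = λ² - 5 - 27 = 2304 - 32 ≡ 15; y = λ·(5 - 15) - 35 ≡ 34. → (15, 34)
5P: (15, 34) + (27, 54). λ = (54 - 34)/(27 - 15) ≡ 20/12 mod 61. 12⁻¹ ≡ 56 (mod 61), so λ ≡ 22.
  x = λ² - 15 - 27 = 484 - 42 ≡ 15; y = λ·(15 - 15) - 34 ≡ 27. → (15, 27)
6P: (15, 27) + (27, 54). λ = (54 - 27)/(27 - 15) ≡ 27/12 mod 61. 12⁻¹ ≡ 56 (mod 61), so λ ≡ 48.
  x = λ² - 15 - 27 = 2304 - 42 ≡ 5; y = λ·(15 - 5) - 27 ≡ 26. → (5, 26)
7P: (5, 26) + (27, 54). λ = (54 - 26)/(27 - 5) ≡ 28/22 mod 61. 22⁻¹ ≡ 25 (mod 61), so λ ≡ 29.
  x = λ² - 5 - 27 = 841 - 32 ≡ 16; y = λ·(5 - 16) - 26 ≡ 21. → (16, 21)
8P: (16, 21) + (27, 54). λ = (54 - 21)/(27 - 16) ≡ 33/11 mod 61. 11⁻¹ ≡ 50 (mod 61) since 11·50 = 550 ≡ 1, so λ ≡ 3.
  x = λ² - 16 - 27 = 9 - 43 ≡ 27; y = λ·(16 - 27) - 21 ≡ 7. → (27, 7)
9P: (27, 7) + (27, 54): same x and y₁ ≡ -y₂, so the sum is 𝒪.
9P = 𝒪, so the order is 9.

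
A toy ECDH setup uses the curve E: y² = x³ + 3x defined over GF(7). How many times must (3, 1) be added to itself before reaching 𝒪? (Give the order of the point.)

2P: tangent at (3, 1): λ = (3·3² + 3)/(2·1) ≡ 2/2. 2⁻¹ ≡ 4 (mod 7), so λ ≡ 2·4 ≡ 1.
  x = λ² - 3 - 3 = 1 - 6 ≡ 2; y = λ·(3 - 2) - 1 ≡ 0. → (2, 0)
3P: (2, 0) + (3, 1). λ = (1 - 0)/(3 - 2) ≡ 1/1 mod 7. 1⁻¹ ≡ 1 (mod 7) since 1·1 = 1 ≡ 1, so λ ≡ 1.
  x = λ² - 2 - 3 = 1 - 5 ≡ 3; y = λ·(2 - 3) - 0 ≡ 6. → (3, 6)
4P: (3, 6) + (3, 1): same x and y₁ ≡ -y₂, so the sum is 𝒪.
4P = 𝒪, so the order is 4.

4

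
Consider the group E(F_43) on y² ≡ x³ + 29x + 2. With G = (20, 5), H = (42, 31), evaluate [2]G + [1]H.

First 2G:
Repeated addition: build up to 2G.
2G: tangent at (20, 5): λ = (3·20² + 29)/(2·5) ≡ 25/10. 10⁻¹ ≡ 13 (mod 43), so λ ≡ 25·13 ≡ 24.
  x = λ² - 20 - 20 = 576 - 40 ≡ 20; y = λ·(20 - 20) - 5 ≡ 38. → (20, 38)
2G = (20, 38).
Finally 2G + H:
(20, 38) + (42, 31). λ = (31 - 38)/(42 - 20) ≡ 36/22 mod 43. 22⁻¹ ≡ 2 (mod 43) since 22·2 = 44 ≡ 1, so λ ≡ 29.
  x = λ² - 20 - 42 = 841 - 62 ≡ 5; y = λ·(20 - 5) - 38 ≡ 10. → (5, 10)

(5, 10)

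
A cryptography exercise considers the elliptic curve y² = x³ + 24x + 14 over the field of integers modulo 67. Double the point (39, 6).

tangent at (39, 6): λ = (3·39² + 24)/(2·6) ≡ 31/12. 12⁻¹ ≡ 28 (mod 67), so λ ≡ 31·28 ≡ 64.
  x = λ² - 39 - 39 = 4096 - 78 ≡ 65; y = λ·(39 - 65) - 6 ≡ 5. → (65, 5)

(65, 5)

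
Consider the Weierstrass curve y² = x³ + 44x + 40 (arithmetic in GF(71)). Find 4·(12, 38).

Write P = (12, 38).
Repeated addition: build up to 4P.
2P: tangent at (12, 38): λ = (3·12² + 44)/(2·38) ≡ 50/5. 5⁻¹ ≡ 57 (mod 71), so λ ≡ 50·57 ≡ 10.
  x = λ² - 12 - 12 = 100 - 24 ≡ 5; y = λ·(12 - 5) - 38 ≡ 32. → (5, 32)
3P: (5, 32) + (12, 38). λ = (38 - 32)/(12 - 5) ≡ 6/7 mod 71. 7⁻¹ ≡ 61 (mod 71), so λ ≡ 11.
  x = λ² - 5 - 12 = 121 - 17 ≡ 33; y = λ·(5 - 33) - 32 ≡ 15. → (33, 15)
4P: (33, 15) + (12, 38). λ = (38 - 15)/(12 - 33) ≡ 23/50 mod 71. 50⁻¹ ≡ 27 (mod 71) since 50·27 = 1350 ≡ 1, so λ ≡ 53.
  x = λ² - 33 - 12 = 2809 - 45 ≡ 66; y = λ·(33 - 66) - 15 ≡ 11. → (66, 11)

(66, 11)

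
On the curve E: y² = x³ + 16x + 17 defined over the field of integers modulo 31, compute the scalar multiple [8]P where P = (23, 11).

(6, 22)

Double-and-add on 8 = (1000)₂. Start with P = (23, 11) for the leading 1-bit.
double: tangent at (23, 11): λ = (3·23² + 16)/(2·11) ≡ 22/22. 22⁻¹ ≡ 24 (mod 31) since 22·24 = 528 ≡ 1, so λ ≡ 22·24 ≡ 1.
  x = λ² - 23 - 23 = 1 - 46 ≡ 17; y = λ·(23 - 17) - 11 ≡ 26. → (17, 26)
double: tangent at (17, 26): λ = (3·17² + 16)/(2·26) ≡ 15/21. 21⁻¹ ≡ 3 (mod 31), so λ ≡ 15·3 ≡ 14.
  x = λ² - 17 - 17 = 196 - 34 ≡ 7; y = λ·(17 - 7) - 26 ≡ 21. → (7, 21)
double: tangent at (7, 21): λ = (3·7² + 16)/(2·21) ≡ 8/11. 11⁻¹ ≡ 17 (mod 31), so λ ≡ 8·17 ≡ 12.
  x = λ² - 7 - 7 = 144 - 14 ≡ 6; y = λ·(7 - 6) - 21 ≡ 22. → (6, 22)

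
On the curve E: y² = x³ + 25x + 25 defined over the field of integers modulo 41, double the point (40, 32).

tangent at (40, 32): λ = (3·40² + 25)/(2·32) ≡ 28/23. 23⁻¹ ≡ 25 (mod 41) since 23·25 = 575 ≡ 1, so λ ≡ 28·25 ≡ 3.
  x = λ² - 40 - 40 = 9 - 80 ≡ 11; y = λ·(40 - 11) - 32 ≡ 14. → (11, 14)

(11, 14)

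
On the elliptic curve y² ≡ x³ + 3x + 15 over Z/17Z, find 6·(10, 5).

(5, 6)

Write G = (10, 5).
Double-and-add on 6 = (110)₂. Start with G = (10, 5) for the leading 1-bit.
double: tangent at (10, 5): λ = (3·10² + 3)/(2·5) ≡ 14/10. 10⁻¹ ≡ 12 (mod 17) since 10·12 = 120 ≡ 1, so λ ≡ 14·12 ≡ 15.
  x = λ² - 10 - 10 = 225 - 20 ≡ 1; y = λ·(10 - 1) - 5 ≡ 11. → (1, 11)
add G: (1, 11) + (10, 5). λ = (5 - 11)/(10 - 1) ≡ 11/9 mod 17. 9⁻¹ ≡ 2 (mod 17), so λ ≡ 5.
  x = λ² - 1 - 10 = 25 - 11 ≡ 14; y = λ·(1 - 14) - 11 ≡ 9. → (14, 9)
double: tangent at (14, 9): λ = (3·14² + 3)/(2·9) ≡ 13/1. 1⁻¹ ≡ 1 (mod 17), so λ ≡ 13·1 ≡ 13.
  x = λ² - 14 - 14 = 169 - 28 ≡ 5; y = λ·(14 - 5) - 9 ≡ 6. → (5, 6)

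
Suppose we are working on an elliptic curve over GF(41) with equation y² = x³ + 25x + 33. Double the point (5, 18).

(21, 15)

tangent at (5, 18): λ = (3·5² + 25)/(2·18) ≡ 18/36. 36⁻¹ ≡ 8 (mod 41), so λ ≡ 18·8 ≡ 21.
  x = λ² - 5 - 5 = 441 - 10 ≡ 21; y = λ·(5 - 21) - 18 ≡ 15. → (21, 15)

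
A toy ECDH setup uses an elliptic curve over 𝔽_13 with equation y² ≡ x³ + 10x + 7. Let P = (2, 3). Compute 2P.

(8, 1)

tangent at (2, 3): λ = (3·2² + 10)/(2·3) ≡ 9/6. 6⁻¹ ≡ 11 (mod 13) since 6·11 = 66 ≡ 1, so λ ≡ 9·11 ≡ 8.
  x = λ² - 2 - 2 = 64 - 4 ≡ 8; y = λ·(2 - 8) - 3 ≡ 1. → (8, 1)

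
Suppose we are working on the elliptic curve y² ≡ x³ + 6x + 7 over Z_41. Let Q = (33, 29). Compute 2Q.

tangent at (33, 29): λ = (3·33² + 6)/(2·29) ≡ 34/17. 17⁻¹ ≡ 29 (mod 41) since 17·29 = 493 ≡ 1, so λ ≡ 34·29 ≡ 2.
  x = λ² - 33 - 33 = 4 - 66 ≡ 20; y = λ·(33 - 20) - 29 ≡ 38. → (20, 38)

(20, 38)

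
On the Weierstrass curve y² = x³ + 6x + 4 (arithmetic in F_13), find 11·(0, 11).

(6, 10)

Write P = (0, 11).
Double-and-add on 11 = (1011)₂. Start with P = (0, 11) for the leading 1-bit.
double: tangent at (0, 11): λ = (3·0² + 6)/(2·11) ≡ 6/9. 9⁻¹ ≡ 3 (mod 13) since 9·3 = 27 ≡ 1, so λ ≡ 6·3 ≡ 5.
  x = λ² - 0 - 0 = 25 - 0 ≡ 12; y = λ·(0 - 12) - 11 ≡ 7. → (12, 7)
double: tangent at (12, 7): λ = (3·12² + 6)/(2·7) ≡ 9/1. 1⁻¹ ≡ 1 (mod 13) since 1·1 = 1 ≡ 1, so λ ≡ 9·1 ≡ 9.
  x = λ² - 12 - 12 = 81 - 24 ≡ 5; y = λ·(12 - 5) - 7 ≡ 4. → (5, 4)
add P: (5, 4) + (0, 11). λ = (11 - 4)/(0 - 5) ≡ 7/8 mod 13. 8⁻¹ ≡ 5 (mod 13), so λ ≡ 9.
  x = λ² - 5 - 0 = 81 - 5 ≡ 11; y = λ·(5 - 11) - 4 ≡ 7. → (11, 7)
double: tangent at (11, 7): λ = (3·11² + 6)/(2·7) ≡ 5/1. 1⁻¹ ≡ 1 (mod 13), so λ ≡ 5·1 ≡ 5.
  x = λ² - 11 - 11 = 25 - 22 ≡ 3; y = λ·(11 - 3) - 7 ≡ 7. → (3, 7)
add P: (3, 7) + (0, 11). λ = (11 - 7)/(0 - 3) ≡ 4/10 mod 13. 10⁻¹ ≡ 4 (mod 13), so λ ≡ 3.
  x = λ² - 3 - 0 = 9 - 3 ≡ 6; y = λ·(3 - 6) - 7 ≡ 10. → (6, 10)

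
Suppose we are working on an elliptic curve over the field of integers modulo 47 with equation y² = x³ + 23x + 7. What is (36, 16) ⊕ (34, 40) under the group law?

(36, 16) + (34, 40). λ = (40 - 16)/(34 - 36) ≡ 24/45 mod 47. 45⁻¹ ≡ 23 (mod 47) since 45·23 = 1035 ≡ 1, so λ ≡ 35.
  x = λ² - 36 - 34 = 1225 - 70 ≡ 27; y = λ·(36 - 27) - 16 ≡ 17. → (27, 17)

(27, 17)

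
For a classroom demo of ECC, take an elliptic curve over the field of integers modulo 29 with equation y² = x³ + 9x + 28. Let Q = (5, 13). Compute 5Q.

Double-and-add on 5 = (101)₂. Start with Q = (5, 13) for the leading 1-bit.
double: tangent at (5, 13): λ = (3·5² + 9)/(2·13) ≡ 26/26. 26⁻¹ ≡ 19 (mod 29), so λ ≡ 26·19 ≡ 1.
  x = λ² - 5 - 5 = 1 - 10 ≡ 20; y = λ·(5 - 20) - 13 ≡ 1. → (20, 1)
double: tangent at (20, 1): λ = (3·20² + 9)/(2·1) ≡ 20/2. 2⁻¹ ≡ 15 (mod 29), so λ ≡ 20·15 ≡ 10.
  x = λ² - 20 - 20 = 100 - 40 ≡ 2; y = λ·(20 - 2) - 1 ≡ 5. → (2, 5)
add Q: (2, 5) + (5, 13). λ = (13 - 5)/(5 - 2) ≡ 8/3 mod 29. 3⁻¹ ≡ 10 (mod 29) since 3·10 = 30 ≡ 1, so λ ≡ 22.
  x = λ² - 2 - 5 = 484 - 7 ≡ 13; y = λ·(2 - 13) - 5 ≡ 14. → (13, 14)

(13, 14)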